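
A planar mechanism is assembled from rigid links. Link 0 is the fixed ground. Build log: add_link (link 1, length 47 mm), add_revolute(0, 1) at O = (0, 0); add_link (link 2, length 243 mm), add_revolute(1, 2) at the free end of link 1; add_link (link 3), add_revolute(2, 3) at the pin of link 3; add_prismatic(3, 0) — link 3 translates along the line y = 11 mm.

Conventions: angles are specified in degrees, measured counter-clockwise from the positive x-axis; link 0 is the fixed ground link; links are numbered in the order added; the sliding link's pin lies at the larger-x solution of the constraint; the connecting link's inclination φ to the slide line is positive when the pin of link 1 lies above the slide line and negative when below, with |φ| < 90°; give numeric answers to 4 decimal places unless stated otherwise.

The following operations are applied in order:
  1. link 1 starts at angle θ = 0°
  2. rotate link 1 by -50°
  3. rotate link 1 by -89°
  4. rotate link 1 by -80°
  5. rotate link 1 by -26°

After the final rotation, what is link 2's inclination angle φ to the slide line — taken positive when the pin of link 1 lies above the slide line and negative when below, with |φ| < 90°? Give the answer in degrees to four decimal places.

geometry: r = 47 mm, L = 243 mm, e = 11 mm; θ starts at 0°
rotate link 1 by -50°: θ ← 0° -50° = -50°
rotate link 1 by -89°: θ ← -50° -89° = -139°
rotate link 1 by -80°: θ ← -139° -80° = -219°
rotate link 1 by -26°: θ ← -219° -26° = -245°
h = r sin θ − e = 42.596466 − 11 = 31.596466
sin φ = h / L = 31.596466 / 243 = 0.13002661
φ = arcsin(0.13002661) = 7.471130°

7.4711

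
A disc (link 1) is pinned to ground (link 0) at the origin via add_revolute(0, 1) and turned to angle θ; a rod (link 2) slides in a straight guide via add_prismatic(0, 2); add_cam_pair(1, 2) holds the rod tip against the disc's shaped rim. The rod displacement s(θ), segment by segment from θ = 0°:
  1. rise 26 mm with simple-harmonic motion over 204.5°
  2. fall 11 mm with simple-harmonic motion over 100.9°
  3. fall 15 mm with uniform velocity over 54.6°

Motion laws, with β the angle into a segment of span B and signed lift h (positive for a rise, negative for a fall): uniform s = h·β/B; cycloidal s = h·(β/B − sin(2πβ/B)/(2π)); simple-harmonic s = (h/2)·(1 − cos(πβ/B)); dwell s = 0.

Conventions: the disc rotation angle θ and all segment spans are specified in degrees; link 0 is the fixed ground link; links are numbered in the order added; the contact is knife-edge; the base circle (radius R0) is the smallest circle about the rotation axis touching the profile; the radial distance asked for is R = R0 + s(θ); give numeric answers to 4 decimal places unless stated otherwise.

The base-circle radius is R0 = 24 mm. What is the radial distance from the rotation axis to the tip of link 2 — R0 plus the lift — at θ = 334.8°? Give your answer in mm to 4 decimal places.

segment 1 (0° to 204.5°, simple-harmonic, h = 26) is passed completely: s = 0.0000 + (26) = 26.0000
segment 2 (204.5° to 305.4°, simple-harmonic, h = -11) is passed completely: s = 26.0000 + (-11) = 15.0000
θ = 334.8° falls in segment 3 (305.4° to 360°, uniform, h = -15): β = 334.8 − 305.4 = 29.4°, B = 54.6°; Δs = -15·29.4/54.6 = -8.0769; s = 15.0000 − 8.0769 = 6.9231
R = R0 + s = 24 + 6.9231 = 30.9231

30.9231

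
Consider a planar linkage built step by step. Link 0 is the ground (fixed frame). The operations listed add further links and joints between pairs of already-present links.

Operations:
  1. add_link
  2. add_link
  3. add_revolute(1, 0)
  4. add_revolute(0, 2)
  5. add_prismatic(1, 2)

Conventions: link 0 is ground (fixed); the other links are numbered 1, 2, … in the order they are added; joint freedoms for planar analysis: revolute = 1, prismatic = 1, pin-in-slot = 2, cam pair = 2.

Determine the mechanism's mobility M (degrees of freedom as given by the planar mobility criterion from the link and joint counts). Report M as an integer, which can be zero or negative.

ground; <1,0,0>
#1 <2,0,0>
#2 <3,0,0>
R:1↔0 J1 <3,1,0>
R:0↔2 J1 <3,2,0>
P:1↔2 J1 <3,3,0>
3×2 − 2×3 − 1×0 = 0

M = 0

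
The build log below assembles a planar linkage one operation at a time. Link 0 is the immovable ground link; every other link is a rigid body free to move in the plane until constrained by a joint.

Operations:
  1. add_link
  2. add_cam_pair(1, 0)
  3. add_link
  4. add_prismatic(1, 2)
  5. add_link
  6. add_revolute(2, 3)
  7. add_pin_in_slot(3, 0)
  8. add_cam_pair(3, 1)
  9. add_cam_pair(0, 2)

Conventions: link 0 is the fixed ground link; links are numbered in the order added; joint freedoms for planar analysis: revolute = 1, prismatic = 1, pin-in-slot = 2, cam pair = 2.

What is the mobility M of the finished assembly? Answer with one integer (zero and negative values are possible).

(L,J1,J2)=(1,0,0); link0 fixed
link1: (2,0,0)
C 1-0 [J2]: (2,0,1)
link2: (3,0,1)
P 1-2 [J1]: (3,1,1)
link3: (4,1,1)
R 2-3 [J1]: (4,2,1)
PS 3-0 [J2]: (4,2,2)
C 3-1 [J2]: (4,2,3)
C 0-2 [J2]: (4,2,4)
Grübler: 3·3 − 2·2 − 4 = 1

M = 1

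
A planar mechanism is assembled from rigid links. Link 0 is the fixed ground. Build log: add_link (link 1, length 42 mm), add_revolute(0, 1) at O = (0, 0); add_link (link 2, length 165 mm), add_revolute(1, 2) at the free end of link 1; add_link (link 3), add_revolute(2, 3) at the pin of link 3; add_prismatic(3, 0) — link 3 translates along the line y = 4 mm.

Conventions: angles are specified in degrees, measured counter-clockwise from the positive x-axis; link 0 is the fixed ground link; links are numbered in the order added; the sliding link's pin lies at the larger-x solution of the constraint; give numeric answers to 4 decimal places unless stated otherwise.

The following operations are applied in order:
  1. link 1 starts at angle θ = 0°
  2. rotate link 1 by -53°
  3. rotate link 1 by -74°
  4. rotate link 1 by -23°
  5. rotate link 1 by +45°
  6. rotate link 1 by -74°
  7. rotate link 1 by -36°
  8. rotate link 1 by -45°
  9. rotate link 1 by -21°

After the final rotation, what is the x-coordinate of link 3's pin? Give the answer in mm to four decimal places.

geometry: r = 42 mm, L = 165 mm, e = 4 mm; θ starts at 0°
rotate link 1 by -53°: θ ← 0° -53° = -53°
rotate link 1 by -74°: θ ← -53° -74° = -127°
rotate link 1 by -23°: θ ← -127° -23° = -150°
rotate link 1 by +45°: θ ← -150° +45° = -105°
rotate link 1 by -74°: θ ← -105° -74° = -179°
rotate link 1 by -36°: θ ← -179° -36° = -215°
rotate link 1 by -45°: θ ← -215° -45° = -260°
rotate link 1 by -21°: θ ← -260° -21° = -281°
crank pin P = (r cos θ, r sin θ) = (8.013978, 41.228342)
h = r sin θ − e = 41.228342 − 4 = 37.228342
x = r cos θ + √(L² − h²) = 8.013978 + 160.745297 = 168.759275

168.7593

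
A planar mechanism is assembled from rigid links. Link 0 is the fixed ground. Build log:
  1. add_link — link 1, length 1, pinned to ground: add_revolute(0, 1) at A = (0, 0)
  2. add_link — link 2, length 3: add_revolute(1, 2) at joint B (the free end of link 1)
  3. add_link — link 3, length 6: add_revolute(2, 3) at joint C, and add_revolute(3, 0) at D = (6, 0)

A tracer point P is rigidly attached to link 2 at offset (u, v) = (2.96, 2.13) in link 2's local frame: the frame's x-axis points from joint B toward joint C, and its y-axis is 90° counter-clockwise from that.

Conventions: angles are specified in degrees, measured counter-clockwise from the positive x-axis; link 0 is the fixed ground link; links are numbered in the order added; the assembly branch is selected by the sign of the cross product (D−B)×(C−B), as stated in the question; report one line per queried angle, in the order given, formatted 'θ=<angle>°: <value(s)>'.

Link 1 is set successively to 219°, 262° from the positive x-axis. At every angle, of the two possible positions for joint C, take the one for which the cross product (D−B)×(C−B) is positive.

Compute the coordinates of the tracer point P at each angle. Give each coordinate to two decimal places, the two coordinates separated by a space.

A=(0,0), D=(6.00,0)
θ=219°: B = A + 1.00·(cos219°, sin219°) = (-0.7771, -0.6293)
θ=219°: |BD| = 6.8063
θ=219°: circle(B,3.00) ∩ circle(D,6.00): a=1.4197, h=2.6428
θ=219°:   candidates: C₊=(0.3921,2.1334) cross=17.988; C₋=(0.8808,-3.1295) cross=-17.988
θ=219°:   branch + wants cross > 0 → take C=(0.3921,2.1334) (cross=17.988)
θ=219°: ex = (C−B)/|BC| = (0.3898,0.9209); ey = (-0.9209,0.3898)
θ=219°: P = B + 2.96·ex + 2.13·ey = (-1.5850,2.9268)
θ=262°: B = A + 1.00·(cos262°, sin262°) = (-0.1392, -0.9903)
θ=262°: |BD| = 6.2185
θ=262°: circle(B,3.00) ∩ circle(D,6.00): a=0.9383, h=2.8495
θ=262°:   candidates: C₊=(0.3334,1.9723) cross=17.720; C₋=(1.2409,-3.6540) cross=-17.720
θ=262°:   branch + wants cross > 0 → take C=(0.3334,1.9723) (cross=17.720)
θ=262°: ex = (C−B)/|BC| = (0.1575,0.9875); ey = (-0.9875,0.1575)
θ=262°: P = B + 2.96·ex + 2.13·ey = (-1.7763,2.2683)

θ=219°: -1.59 2.93
θ=262°: -1.78 2.27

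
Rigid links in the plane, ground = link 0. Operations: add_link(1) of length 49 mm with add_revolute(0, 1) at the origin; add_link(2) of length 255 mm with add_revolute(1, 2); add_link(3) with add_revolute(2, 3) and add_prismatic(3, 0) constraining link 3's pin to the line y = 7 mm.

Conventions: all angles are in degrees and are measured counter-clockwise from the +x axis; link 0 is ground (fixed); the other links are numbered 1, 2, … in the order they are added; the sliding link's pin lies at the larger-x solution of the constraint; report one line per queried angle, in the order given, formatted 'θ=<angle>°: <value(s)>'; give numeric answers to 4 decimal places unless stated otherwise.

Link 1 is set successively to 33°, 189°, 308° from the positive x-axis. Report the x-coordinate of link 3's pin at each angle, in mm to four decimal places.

geometry: r = 49 mm, L = 255 mm, e = 7 mm
θ=33°: crank pin P = (r cos θ, r sin θ) = (41.094858, 26.687313)
θ=33°: h = r sin θ − e = 26.687313 − 7 = 19.687313
θ=33°: x = r cos θ + √(L² − h²) = 41.094858 + 254.238883 = 295.333741
θ=189°: crank pin P = (r cos θ, r sin θ) = (-48.396729, -7.665289)
θ=189°: h = r sin θ − e = -7.665289 − 7 = -14.665289
θ=189°: x = r cos θ + √(L² − h²) = -48.396729 + 254.577943 = 206.181215
θ=308°: crank pin P = (r cos θ, r sin θ) = (30.167412, -38.612527)
θ=308°: h = r sin θ − e = -38.612527 − 7 = -45.612527
θ=308°: x = r cos θ + √(L² − h²) = 30.167412 + 250.887420 = 281.054832

θ=33°: 295.3337
θ=189°: 206.1812
θ=308°: 281.0548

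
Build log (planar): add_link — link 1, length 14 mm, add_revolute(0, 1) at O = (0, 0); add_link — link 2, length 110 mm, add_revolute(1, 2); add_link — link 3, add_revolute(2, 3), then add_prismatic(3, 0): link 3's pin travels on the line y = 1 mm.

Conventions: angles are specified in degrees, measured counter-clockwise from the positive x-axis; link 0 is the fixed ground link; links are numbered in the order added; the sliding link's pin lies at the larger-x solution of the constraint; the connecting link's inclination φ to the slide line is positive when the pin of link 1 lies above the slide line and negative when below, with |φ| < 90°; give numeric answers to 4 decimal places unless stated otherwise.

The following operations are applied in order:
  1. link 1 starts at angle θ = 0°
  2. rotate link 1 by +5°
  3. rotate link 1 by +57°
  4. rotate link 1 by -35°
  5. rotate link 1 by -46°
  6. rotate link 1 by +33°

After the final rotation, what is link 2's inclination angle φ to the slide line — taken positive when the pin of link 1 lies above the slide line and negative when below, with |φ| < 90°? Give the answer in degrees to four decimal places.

geometry: r = 14 mm, L = 110 mm, e = 1 mm; θ starts at 0°
rotate link 1 by +5°: θ ← 0° +5° = 5°
rotate link 1 by +57°: θ ← 5° +57° = 62°
rotate link 1 by -35°: θ ← 62° -35° = 27°
rotate link 1 by -46°: θ ← 27° -46° = -19°
rotate link 1 by +33°: θ ← -19° +33° = 14°
h = r sin θ − e = 3.386907 − 1 = 2.386907
sin φ = h / L = 2.386907 / 110 = 0.02169915
φ = arcsin(0.02169915) = 1.243367°

1.2434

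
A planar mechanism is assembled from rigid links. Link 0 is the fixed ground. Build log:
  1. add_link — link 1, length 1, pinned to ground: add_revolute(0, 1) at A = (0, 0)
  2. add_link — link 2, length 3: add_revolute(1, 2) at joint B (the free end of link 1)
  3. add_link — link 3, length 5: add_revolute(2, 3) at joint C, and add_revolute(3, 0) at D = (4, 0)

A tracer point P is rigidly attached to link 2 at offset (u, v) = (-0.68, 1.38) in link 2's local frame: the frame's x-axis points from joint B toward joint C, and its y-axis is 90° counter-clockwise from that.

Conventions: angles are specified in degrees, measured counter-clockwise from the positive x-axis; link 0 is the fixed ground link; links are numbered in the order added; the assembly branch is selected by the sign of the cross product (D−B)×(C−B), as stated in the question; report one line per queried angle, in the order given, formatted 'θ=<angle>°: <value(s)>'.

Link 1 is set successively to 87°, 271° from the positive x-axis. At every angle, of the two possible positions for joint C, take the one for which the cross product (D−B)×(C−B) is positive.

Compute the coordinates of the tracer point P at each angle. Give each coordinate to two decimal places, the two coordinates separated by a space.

A=(0,0), D=(4.00,0)
θ=87°: B = A + 1.00·(cos87°, sin87°) = (0.0523, 0.9986)
θ=87°: |BD| = 4.0720
θ=87°: circle(B,3.00) ∩ circle(D,5.00): a=0.0714, h=2.9992
θ=87°:   candidates: C₊=(0.8571,3.8887) cross=12.213; C₋=(-0.6140,-1.9264) cross=-12.213
θ=87°:   branch + wants cross > 0 → take C=(0.8571,3.8887) (cross=12.213)
θ=87°: ex = (C−B)/|BC| = (0.2682,0.9634); ey = (-0.9634,0.2682)
θ=87°: P = B + -0.68·ex + 1.38·ey = (-1.4595,0.7137)
θ=271°: B = A + 1.00·(cos271°, sin271°) = (0.0175, -0.9998)
θ=271°: |BD| = 4.1061
θ=271°: circle(B,3.00) ∩ circle(D,5.00): a=0.1048, h=2.9982
θ=271°:   candidates: C₊=(-0.6110,1.9336) cross=12.311; C₋=(0.8491,-3.8823) cross=-12.311
θ=271°:   branch + wants cross > 0 → take C=(-0.6110,1.9336) (cross=12.311)
θ=271°: ex = (C−B)/|BC| = (-0.2095,0.9778); ey = (-0.9778,-0.2095)
θ=271°: P = B + -0.68·ex + 1.38·ey = (-1.1895,-1.9538)

θ=87°: -1.46 0.71
θ=271°: -1.19 -1.95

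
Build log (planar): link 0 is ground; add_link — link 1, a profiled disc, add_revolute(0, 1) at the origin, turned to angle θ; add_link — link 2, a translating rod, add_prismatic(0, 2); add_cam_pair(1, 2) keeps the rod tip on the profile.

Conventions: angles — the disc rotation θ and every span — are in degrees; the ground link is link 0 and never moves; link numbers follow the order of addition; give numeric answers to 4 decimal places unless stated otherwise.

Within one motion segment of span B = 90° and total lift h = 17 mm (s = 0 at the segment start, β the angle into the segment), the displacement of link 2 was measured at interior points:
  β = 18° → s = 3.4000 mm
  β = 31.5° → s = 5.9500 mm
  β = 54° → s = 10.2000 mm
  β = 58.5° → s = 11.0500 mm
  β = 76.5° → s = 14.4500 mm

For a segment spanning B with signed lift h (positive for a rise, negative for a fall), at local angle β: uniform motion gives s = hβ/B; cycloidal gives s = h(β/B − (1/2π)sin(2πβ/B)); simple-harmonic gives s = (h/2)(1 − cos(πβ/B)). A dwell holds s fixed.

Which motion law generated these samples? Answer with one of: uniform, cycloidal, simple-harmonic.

candidates at β/B = r: uniform s = h·r (linear in β); cycloidal s = h·(r − sin(2πr)/(2π)); simple-harmonic s = (h/2)(1 − cos(πr))
β=18°: printed 3.4000 | uniform 3.4000, cycloidal 0.8268, simple-harmonic 1.6234
β=31.5°: printed 5.9500 | uniform 5.9500, cycloidal 3.7611, simple-harmonic 4.6411
β=54°: printed 10.2000 | uniform 10.2000, cycloidal 11.7903, simple-harmonic 11.1266
β=58.5°: printed 11.0500 | uniform 11.0500, cycloidal 13.2389, simple-harmonic 12.3589
β=76.5°: printed 14.4500 | uniform 14.4500, cycloidal 16.6389, simple-harmonic 16.0736
only one law matches every sample → uniform

uniform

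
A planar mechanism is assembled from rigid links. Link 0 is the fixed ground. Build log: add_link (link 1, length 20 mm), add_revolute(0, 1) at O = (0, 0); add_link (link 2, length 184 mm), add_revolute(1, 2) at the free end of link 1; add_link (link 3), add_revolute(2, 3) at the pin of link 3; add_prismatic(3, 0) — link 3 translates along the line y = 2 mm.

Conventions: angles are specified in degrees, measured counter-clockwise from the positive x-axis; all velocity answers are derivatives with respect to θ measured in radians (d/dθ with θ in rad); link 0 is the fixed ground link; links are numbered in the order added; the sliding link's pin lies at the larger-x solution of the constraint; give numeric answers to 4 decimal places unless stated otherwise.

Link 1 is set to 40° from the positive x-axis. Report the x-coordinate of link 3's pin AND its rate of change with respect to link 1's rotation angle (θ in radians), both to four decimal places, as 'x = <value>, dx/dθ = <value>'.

geometry: r = 20 mm, L = 184 mm, e = 2 mm
crank pin P = (r cos θ, r sin θ) = (15.320889, 12.855752)
h = r sin θ − e = 12.855752 − 2 = 10.855752
x = r cos θ + √(L² − h²) = 15.320889 + 183.679483 = 199.000372
dx/dθ = −r sin θ − h·r cos θ/√(L² − h²) (θ in radians; h = 10.855752) = -13.761241

x = 199.0004, dx/dθ = -13.7612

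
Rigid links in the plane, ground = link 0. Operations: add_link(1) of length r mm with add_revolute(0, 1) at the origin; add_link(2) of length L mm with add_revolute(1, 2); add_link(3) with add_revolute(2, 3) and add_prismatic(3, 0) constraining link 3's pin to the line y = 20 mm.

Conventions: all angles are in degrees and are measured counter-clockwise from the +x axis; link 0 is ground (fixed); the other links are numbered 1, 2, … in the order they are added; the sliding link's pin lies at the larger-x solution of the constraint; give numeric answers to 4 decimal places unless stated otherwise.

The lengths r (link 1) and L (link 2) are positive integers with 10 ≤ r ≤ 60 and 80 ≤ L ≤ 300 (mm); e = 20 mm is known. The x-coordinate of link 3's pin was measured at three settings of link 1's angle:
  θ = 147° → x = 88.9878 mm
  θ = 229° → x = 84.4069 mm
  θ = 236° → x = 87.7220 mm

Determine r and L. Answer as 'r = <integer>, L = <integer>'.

constraint per measurement: (x − r cos θ)² + (r sin θ − e)² = L²
subtracting the θ₁ and θ₂ equations cancels the r² and L² terms:
r = (x₁² − x₂²) / (2[(x₁cos θ₁ + e sin θ₁) − (x₂cos θ₂ + e sin θ₂)]) = 58.9996 → r = 59
L² = (x₁ − r cos θ₁)² + (r sin θ₁ − e)² = 19320.9914 → L = 139.0000 → L = 139
check at θ₃=236°: x = 87.7220 (printed 87.7220) ✓

r = 59, L = 139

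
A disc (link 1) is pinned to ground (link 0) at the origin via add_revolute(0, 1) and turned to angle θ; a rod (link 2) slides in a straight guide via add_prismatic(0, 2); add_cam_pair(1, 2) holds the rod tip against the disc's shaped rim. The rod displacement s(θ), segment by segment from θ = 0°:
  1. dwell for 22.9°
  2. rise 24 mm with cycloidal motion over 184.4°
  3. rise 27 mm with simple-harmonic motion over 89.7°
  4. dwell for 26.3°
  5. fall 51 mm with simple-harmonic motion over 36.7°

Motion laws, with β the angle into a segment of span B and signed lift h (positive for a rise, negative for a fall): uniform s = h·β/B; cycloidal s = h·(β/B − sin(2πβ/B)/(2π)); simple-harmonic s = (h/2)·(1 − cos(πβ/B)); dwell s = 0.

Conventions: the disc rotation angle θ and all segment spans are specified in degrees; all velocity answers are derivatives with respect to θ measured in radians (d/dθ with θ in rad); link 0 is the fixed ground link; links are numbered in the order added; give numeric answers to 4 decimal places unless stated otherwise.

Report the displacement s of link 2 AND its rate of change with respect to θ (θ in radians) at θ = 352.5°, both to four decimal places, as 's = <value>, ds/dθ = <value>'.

segment 1 (0° to 22.9°, dwell): s unchanged at 0.0000
segment 2 (22.9° to 207.3°, cycloidal, h = 24) is passed completely: s = 0.0000 + (24) = 24.0000
segment 3 (207.3° to 297°, simple-harmonic, h = 27) is passed completely: s = 24.0000 + (27) = 51.0000
segment 4 (297° to 323.3°, dwell): s unchanged at 51.0000
θ = 352.5° falls in segment 5 (323.3° to 360°, simple-harmonic, h = -51): β = 352.5 − 323.3 = 29.2°, B = 36.7°; Δs = -51/2·(1 − cos(π·0.7956)) = -45.9227; s = 51.0000 − 45.9227 = 5.0773
velocity in seg [323.3°–360°] (simple-harmonic), θ in radians: β = 29.2° = 0.5096 rad, B = 36.7° = 0.6405 rad; ds/dθ = (πh/(2B)) sin(πβ/B) = (π·(-51)/(2·0.6405)) sin(π·0.7956) = -74.892082 mm/rad

s = 5.0773, ds/dθ = -74.8921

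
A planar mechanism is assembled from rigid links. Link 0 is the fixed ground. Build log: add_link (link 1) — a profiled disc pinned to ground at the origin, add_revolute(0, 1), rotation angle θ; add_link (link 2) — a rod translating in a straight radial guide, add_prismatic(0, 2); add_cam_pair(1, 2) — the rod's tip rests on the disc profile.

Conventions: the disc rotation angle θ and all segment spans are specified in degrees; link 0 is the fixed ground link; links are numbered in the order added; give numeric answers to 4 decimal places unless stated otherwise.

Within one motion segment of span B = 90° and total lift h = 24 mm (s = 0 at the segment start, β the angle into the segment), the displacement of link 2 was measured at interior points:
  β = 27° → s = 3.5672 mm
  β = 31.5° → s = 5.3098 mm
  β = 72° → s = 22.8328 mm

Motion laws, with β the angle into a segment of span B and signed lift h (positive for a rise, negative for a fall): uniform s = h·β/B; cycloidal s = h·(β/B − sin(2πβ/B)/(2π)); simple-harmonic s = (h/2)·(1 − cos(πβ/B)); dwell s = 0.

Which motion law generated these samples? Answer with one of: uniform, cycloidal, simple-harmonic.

candidates at β/B = r: uniform s = h·r (linear in β); cycloidal s = h·(r − sin(2πr)/(2π)); simple-harmonic s = (h/2)(1 − cos(πr))
β=27°: printed 3.5672 | uniform 7.2000, cycloidal 3.5672, simple-harmonic 4.9466
β=31.5°: printed 5.3098 | uniform 8.4000, cycloidal 5.3098, simple-harmonic 6.5521
β=72°: printed 22.8328 | uniform 19.2000, cycloidal 22.8328, simple-harmonic 21.7082
only one law matches every sample → cycloidal

cycloidal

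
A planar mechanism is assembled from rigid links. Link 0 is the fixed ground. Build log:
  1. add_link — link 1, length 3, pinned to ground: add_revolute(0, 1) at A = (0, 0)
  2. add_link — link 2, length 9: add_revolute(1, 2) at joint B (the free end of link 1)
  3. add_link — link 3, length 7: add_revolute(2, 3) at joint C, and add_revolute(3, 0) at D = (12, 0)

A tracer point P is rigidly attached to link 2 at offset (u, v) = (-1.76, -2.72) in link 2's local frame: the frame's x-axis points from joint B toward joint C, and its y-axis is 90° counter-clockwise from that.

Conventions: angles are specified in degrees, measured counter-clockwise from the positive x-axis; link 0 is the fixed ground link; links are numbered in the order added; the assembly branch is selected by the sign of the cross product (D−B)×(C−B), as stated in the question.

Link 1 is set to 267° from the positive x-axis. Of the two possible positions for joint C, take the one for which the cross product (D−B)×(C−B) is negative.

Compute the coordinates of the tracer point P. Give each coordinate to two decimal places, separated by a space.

A=(0,0), D=(12.00,0)
B = A + 3.00·(cos267°, sin267°) = (-0.1570, -2.9959)
|BD| = 12.5207
circle(B,9.00) ∩ circle(D,7.00): a=7.5382, h=4.9168
  candidates: C₊=(5.9858,3.5818) cross=61.562; C₋=(8.3387,-5.9662) cross=-61.562
  branch - wants cross < 0 → take C=(8.3387,-5.9662) (cross=-61.562)
ex = (C−B)/|BC| = (0.9440,-0.3300); ey = (0.3300,0.9440)
P = B + -1.76·ex + -2.72·ey = (-2.7161,-4.9826)

-2.72 -4.98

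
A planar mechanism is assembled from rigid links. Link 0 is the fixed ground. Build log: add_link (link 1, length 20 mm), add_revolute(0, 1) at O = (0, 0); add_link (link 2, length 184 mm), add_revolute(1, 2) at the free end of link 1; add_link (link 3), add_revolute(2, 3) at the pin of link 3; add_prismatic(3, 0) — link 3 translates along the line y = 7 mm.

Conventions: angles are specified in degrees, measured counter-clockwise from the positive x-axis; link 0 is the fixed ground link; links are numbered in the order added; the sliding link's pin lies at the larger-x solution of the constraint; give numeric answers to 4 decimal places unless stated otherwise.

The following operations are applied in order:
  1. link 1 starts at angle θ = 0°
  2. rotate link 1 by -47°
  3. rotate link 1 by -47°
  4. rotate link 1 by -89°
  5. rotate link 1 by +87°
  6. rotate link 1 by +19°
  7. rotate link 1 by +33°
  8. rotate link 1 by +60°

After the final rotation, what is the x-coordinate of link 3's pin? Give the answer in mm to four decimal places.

geometry: r = 20 mm, L = 184 mm, e = 7 mm; θ starts at 0°
rotate link 1 by -47°: θ ← 0° -47° = -47°
rotate link 1 by -47°: θ ← -47° -47° = -94°
rotate link 1 by -89°: θ ← -94° -89° = -183°
rotate link 1 by +87°: θ ← -183° +87° = -96°
rotate link 1 by +19°: θ ← -96° +19° = -77°
rotate link 1 by +33°: θ ← -77° +33° = -44°
rotate link 1 by +60°: θ ← -44° +60° = 16°
crank pin P = (r cos θ, r sin θ) = (19.225234, 5.512747)
h = r sin θ − e = 5.512747 − 7 = -1.487253
x = r cos θ + √(L² − h²) = 19.225234 + 183.993989 = 203.219223

203.2192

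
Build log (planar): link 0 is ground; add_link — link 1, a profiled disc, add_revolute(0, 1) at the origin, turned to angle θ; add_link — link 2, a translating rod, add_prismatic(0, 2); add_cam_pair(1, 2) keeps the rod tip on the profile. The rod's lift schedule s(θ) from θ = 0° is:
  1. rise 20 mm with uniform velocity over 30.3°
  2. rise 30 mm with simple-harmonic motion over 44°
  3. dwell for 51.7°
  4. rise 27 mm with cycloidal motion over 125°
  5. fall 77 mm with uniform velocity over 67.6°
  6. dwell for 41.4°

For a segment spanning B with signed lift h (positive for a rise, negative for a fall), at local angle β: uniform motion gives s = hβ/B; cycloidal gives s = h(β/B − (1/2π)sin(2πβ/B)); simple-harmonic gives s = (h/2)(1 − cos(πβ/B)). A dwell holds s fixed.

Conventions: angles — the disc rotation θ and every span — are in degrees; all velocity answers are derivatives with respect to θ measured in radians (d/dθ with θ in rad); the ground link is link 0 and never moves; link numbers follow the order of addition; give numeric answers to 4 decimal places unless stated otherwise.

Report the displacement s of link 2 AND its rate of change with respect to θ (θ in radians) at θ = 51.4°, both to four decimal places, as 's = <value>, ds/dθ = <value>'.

seg 1 [0°–30.3°] uniform, h=20: full span → s += 20 → s = 20.0000
seg 2 [30.3°–74.3°] simple-harmonic, h=30: θ=51.4° here. β=21.1, B=44. 30/2·(1 − cos(π·0.4795)) = 14.0368 → s = 34.0368
velocity in seg [30.3°–74.3°] (simple-harmonic), θ in radians: β = 21.1° = 0.3683 rad, B = 44° = 0.7679 rad; ds/dθ = (πh/(2B)) sin(πβ/B) = (π·30/(2·0.7679)) sin(π·0.4795) = 61.236985 mm/rad

s = 34.0368, ds/dθ = 61.2370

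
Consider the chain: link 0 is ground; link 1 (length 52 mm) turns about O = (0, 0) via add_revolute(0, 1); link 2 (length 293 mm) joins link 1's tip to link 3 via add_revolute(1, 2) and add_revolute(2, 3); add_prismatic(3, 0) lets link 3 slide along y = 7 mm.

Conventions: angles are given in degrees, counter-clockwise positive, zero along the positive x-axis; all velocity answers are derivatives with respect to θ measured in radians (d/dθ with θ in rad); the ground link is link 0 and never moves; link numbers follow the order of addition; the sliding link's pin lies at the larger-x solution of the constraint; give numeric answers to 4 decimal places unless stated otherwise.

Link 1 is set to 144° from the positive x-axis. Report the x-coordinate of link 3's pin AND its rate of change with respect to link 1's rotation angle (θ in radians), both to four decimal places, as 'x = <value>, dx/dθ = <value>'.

geometry: r = 52 mm, L = 293 mm, e = 7 mm
crank pin P = (r cos θ, r sin θ) = (-42.068884, 30.564833)
h = r sin θ − e = 30.564833 − 7 = 23.564833
x = r cos θ + √(L² − h²) = -42.068884 + 292.050849 = 249.981966
dx/dθ = −r sin θ − h·r cos θ/√(L² − h²) (θ in radians; h = 23.564833) = -27.170403

x = 249.9820, dx/dθ = -27.1704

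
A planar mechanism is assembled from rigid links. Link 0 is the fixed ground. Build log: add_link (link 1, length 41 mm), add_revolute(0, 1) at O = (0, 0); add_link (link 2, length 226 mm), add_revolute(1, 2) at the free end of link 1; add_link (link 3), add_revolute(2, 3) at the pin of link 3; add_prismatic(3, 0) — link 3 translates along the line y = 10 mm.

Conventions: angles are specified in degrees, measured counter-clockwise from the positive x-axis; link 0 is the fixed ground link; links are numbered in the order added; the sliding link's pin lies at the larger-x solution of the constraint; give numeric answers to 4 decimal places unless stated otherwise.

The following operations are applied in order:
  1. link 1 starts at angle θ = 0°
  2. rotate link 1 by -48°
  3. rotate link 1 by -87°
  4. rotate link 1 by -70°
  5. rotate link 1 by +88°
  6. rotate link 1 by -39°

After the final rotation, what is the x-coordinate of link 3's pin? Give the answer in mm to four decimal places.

geometry: r = 41 mm, L = 226 mm, e = 10 mm; θ starts at 0°
rotate link 1 by -48°: θ ← 0° -48° = -48°
rotate link 1 by -87°: θ ← -48° -87° = -135°
rotate link 1 by -70°: θ ← -135° -70° = -205°
rotate link 1 by +88°: θ ← -205° +88° = -117°
rotate link 1 by -39°: θ ← -117° -39° = -156°
crank pin P = (r cos θ, r sin θ) = (-37.455364, -16.676202)
h = r sin θ − e = -16.676202 − 10 = -26.676202
x = r cos θ + √(L² − h²) = -37.455364 + 224.420098 = 186.964734

186.9647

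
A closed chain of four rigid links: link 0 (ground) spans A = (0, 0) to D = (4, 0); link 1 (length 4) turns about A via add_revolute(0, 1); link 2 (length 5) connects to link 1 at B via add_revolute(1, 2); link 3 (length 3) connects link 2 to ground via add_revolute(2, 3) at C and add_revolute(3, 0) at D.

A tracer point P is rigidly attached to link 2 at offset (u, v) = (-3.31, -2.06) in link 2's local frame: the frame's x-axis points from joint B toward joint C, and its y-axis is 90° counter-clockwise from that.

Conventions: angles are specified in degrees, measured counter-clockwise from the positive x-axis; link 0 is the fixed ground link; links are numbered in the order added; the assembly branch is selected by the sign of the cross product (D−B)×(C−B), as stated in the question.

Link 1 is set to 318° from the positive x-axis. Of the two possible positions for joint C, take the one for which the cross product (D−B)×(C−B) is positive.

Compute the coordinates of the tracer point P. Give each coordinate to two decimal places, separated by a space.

A=(0,0), D=(4.00,0)
B = A + 4.00·(cos318°, sin318°) = (2.9726, -2.6765)
|BD| = 2.8669
circle(B,5.00) ∩ circle(D,3.00): a=4.2239, h=2.6756
  candidates: C₊=(1.9884,2.2257) cross=7.671; C₋=(6.9841,0.3080) cross=-7.671
  branch + wants cross > 0 → take C=(1.9884,2.2257) (cross=7.671)
ex = (C−B)/|BC| = (-0.1968,0.9804); ey = (-0.9804,-0.1968)
P = B + -3.31·ex + -2.06·ey = (5.6438,-5.5163)

5.64 -5.52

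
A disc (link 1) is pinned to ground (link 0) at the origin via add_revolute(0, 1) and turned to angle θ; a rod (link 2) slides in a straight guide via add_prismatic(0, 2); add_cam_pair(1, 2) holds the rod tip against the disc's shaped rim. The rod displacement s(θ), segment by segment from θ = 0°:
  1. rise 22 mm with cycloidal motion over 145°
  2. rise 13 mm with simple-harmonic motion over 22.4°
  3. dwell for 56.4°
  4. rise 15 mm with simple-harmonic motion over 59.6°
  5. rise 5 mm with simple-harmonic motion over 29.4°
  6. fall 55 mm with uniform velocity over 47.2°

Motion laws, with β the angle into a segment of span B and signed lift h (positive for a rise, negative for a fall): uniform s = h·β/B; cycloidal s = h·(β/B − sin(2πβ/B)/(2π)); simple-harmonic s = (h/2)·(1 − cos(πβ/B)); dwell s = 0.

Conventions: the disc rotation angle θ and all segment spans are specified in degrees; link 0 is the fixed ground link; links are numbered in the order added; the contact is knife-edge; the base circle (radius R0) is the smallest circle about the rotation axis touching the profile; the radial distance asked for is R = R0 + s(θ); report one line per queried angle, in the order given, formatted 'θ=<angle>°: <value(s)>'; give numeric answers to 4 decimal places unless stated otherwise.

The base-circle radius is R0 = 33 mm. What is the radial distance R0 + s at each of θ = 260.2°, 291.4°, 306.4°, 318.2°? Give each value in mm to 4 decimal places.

segment 1 (0° to 145°, cycloidal, h = 22) is passed completely: s = 0.0000 + (22) = 22.0000
segment 2 (145° to 167.4°, simple-harmonic, h = 13) is passed completely: s = 22.0000 + (13) = 35.0000
segment 3 (167.4° to 223.8°, dwell): s unchanged at 35.0000
θ = 260.2° falls in segment 4 (223.8° to 283.4°, simple-harmonic, h = 15): β = 260.2 − 223.8 = 36.4°, B = 59.6°; Δs = 15/2·(1 − cos(π·0.6107)) = 10.0569; s = 35.0000 + 10.0569 = 45.0569
segment 4 (223.8° to 283.4°, simple-harmonic, h = 15) is passed completely: s = 35.0000 + (15) = 50.0000
θ = 291.4° falls in segment 5 (283.4° to 312.8°, simple-harmonic, h = 5): β = 291.4 − 283.4 = 8°, B = 29.4°; Δs = 5/2·(1 − cos(π·0.2721)) = 0.8592; s = 50.0000 + 0.8592 = 50.8592
θ = 306.4° falls in segment 5 (283.4° to 312.8°, simple-harmonic, h = 5): β = 306.4 − 283.4 = 23°, B = 29.4°; Δs = 5/2·(1 − cos(π·0.7823)) = 4.4378; s = 50.0000 + 4.4378 = 54.4378
segment 5 (283.4° to 312.8°, simple-harmonic, h = 5) is passed completely: s = 50.0000 + (5) = 55.0000
θ = 318.2° falls in segment 6 (312.8° to 360°, uniform, h = -55): β = 318.2 − 312.8 = 5.4°, B = 47.2°; Δs = -55·5.4/47.2 = -6.2924; s = 55.0000 − 6.2924 = 48.7076
θ=260.2°: R = R0 + s = 33 + 45.0569 = 78.0569
θ=291.4°: R = R0 + s = 33 + 50.8592 = 83.8592
θ=306.4°: R = R0 + s = 33 + 54.4378 = 87.4378
θ=318.2°: R = R0 + s = 33 + 48.7076 = 81.7076

θ=260.2°: 78.0569
θ=291.4°: 83.8592
θ=306.4°: 87.4378
θ=318.2°: 81.7076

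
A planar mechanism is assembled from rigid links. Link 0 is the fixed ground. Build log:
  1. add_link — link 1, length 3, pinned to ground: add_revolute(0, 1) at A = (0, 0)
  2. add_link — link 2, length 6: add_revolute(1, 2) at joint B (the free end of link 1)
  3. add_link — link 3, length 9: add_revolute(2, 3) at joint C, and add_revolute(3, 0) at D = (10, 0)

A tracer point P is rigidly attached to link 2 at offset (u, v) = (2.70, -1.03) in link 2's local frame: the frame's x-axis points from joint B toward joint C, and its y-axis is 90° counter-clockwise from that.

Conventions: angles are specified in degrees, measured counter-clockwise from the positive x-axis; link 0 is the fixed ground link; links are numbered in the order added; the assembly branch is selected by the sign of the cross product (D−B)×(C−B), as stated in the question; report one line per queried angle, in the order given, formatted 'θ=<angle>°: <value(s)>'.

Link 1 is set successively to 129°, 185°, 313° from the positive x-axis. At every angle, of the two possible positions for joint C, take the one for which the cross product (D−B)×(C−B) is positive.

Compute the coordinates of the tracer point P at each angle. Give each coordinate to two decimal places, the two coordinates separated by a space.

A=(0,0), D=(10.00,0)
θ=129°: B = A + 3.00·(cos129°, sin129°) = (-1.8880, 2.3314)
θ=129°: |BD| = 12.1144
θ=129°: circle(B,6.00) ∩ circle(D,9.00): a=4.1999, h=4.2849
θ=129°:   candidates: C₊=(3.0581,5.7280) cross=51.910; C₋=(1.4088,-2.6817) cross=-51.910
θ=129°:   branch + wants cross > 0 → take C=(3.0581,5.7280) (cross=51.910)
θ=129°: ex = (C−B)/|BC| = (0.8243,0.5661); ey = (-0.5661,0.8243)
θ=129°: P = B + 2.70·ex + -1.03·ey = (0.9208,3.0108)
θ=185°: B = A + 3.00·(cos185°, sin185°) = (-2.9886, -0.2615)
θ=185°: |BD| = 12.9912
θ=185°: circle(B,6.00) ∩ circle(D,9.00): a=4.7637, h=3.6479
θ=185°:   candidates: C₊=(1.7007,3.4816) cross=47.391; C₋=(1.8475,-3.8128) cross=-47.391
θ=185°:   branch + wants cross > 0 → take C=(1.7007,3.4816) (cross=47.391)
θ=185°: ex = (C−B)/|BC| = (0.7815,0.6238); ey = (-0.6238,0.7815)
θ=185°: P = B + 2.70·ex + -1.03·ey = (-0.2358,0.6179)
θ=313°: B = A + 3.00·(cos313°, sin313°) = (2.0460, -2.1941)
θ=313°: |BD| = 8.2511
θ=313°: circle(B,6.00) ∩ circle(D,9.00): a=1.3986, h=5.8347
θ=313°:   candidates: C₊=(1.8427,3.8025) cross=48.143; C₋=(4.9458,-7.4468) cross=-48.143
θ=313°:   branch + wants cross > 0 → take C=(1.8427,3.8025) (cross=48.143)
θ=313°: ex = (C−B)/|BC| = (-0.0339,0.9994); ey = (-0.9994,-0.0339)
θ=313°: P = B + 2.70·ex + -1.03·ey = (2.9839,0.5393)

θ=129°: 0.92 3.01
θ=185°: -0.24 0.62
θ=313°: 2.98 0.54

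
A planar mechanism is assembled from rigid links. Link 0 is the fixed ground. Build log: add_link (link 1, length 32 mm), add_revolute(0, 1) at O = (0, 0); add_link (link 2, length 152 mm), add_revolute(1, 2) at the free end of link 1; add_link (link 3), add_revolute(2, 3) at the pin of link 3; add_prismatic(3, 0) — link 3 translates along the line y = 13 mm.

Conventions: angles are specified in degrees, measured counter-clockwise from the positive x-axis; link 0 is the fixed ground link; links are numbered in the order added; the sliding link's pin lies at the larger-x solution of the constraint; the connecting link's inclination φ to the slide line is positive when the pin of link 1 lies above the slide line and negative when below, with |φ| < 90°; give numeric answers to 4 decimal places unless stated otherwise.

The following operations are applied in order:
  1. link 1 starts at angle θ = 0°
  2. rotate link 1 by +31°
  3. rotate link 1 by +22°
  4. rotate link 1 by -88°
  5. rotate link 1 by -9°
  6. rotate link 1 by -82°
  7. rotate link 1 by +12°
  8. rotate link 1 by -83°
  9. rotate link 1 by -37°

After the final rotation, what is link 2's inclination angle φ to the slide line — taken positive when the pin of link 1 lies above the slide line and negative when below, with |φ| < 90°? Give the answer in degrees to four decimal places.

geometry: r = 32 mm, L = 152 mm, e = 13 mm; θ starts at 0°
rotate link 1 by +31°: θ ← 0° +31° = 31°
rotate link 1 by +22°: θ ← 31° +22° = 53°
rotate link 1 by -88°: θ ← 53° -88° = -35°
rotate link 1 by -9°: θ ← -35° -9° = -44°
rotate link 1 by -82°: θ ← -44° -82° = -126°
rotate link 1 by +12°: θ ← -126° +12° = -114°
rotate link 1 by -83°: θ ← -114° -83° = -197°
rotate link 1 by -37°: θ ← -197° -37° = -234°
h = r sin θ − e = 25.888544 − 13 = 12.888544
sin φ = h / L = 12.888544 / 152 = 0.08479305
φ = arcsin(0.08479305) = 4.864125°

4.8641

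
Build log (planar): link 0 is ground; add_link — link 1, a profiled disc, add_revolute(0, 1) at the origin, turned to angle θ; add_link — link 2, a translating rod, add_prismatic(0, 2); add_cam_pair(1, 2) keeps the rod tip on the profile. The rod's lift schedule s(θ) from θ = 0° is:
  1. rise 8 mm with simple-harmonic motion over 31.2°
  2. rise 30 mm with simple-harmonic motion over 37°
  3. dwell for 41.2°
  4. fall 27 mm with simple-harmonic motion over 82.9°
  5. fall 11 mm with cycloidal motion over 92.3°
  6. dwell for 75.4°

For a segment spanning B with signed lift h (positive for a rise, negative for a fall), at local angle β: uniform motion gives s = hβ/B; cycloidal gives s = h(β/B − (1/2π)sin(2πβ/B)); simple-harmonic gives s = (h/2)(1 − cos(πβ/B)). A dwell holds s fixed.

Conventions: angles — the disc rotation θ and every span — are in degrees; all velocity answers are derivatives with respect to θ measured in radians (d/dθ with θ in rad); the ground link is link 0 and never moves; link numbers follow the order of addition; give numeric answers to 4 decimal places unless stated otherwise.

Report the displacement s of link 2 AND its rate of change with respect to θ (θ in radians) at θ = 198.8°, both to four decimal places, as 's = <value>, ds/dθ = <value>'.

seg 1 [0°–31.2°] simple-harmonic, h=8: full span → s += 8 → s = 8.0000
seg 2 [31.2°–68.2°] simple-harmonic, h=30: full span → s += 30 → s = 38.0000
seg 3 [68.2°–109.4°] dwell: s stays 38.0000
seg 4 [109.4°–192.3°] simple-harmonic, h=-27: full span → s += -27 → s = 11.0000
seg 5 [192.3°–284.6°] cycloidal, h=-11: θ=198.8° here. β=6.5, B=92.3. -11·(0.0704 − sin(2π·0.0704)/(2π)) = -0.0250 → s = 10.9750
velocity in seg [192.3°–284.6°] (cycloidal), θ in radians: β = 6.5° = 0.1134 rad, B = 92.3° = 1.6109 rad; ds/dθ = (h/B)(1 − cos(2πβ/B)) = ((-11)/1.6109)(1 − cos(2π·0.0704)) = -0.657611 mm/rad

s = 10.9750, ds/dθ = -0.6576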